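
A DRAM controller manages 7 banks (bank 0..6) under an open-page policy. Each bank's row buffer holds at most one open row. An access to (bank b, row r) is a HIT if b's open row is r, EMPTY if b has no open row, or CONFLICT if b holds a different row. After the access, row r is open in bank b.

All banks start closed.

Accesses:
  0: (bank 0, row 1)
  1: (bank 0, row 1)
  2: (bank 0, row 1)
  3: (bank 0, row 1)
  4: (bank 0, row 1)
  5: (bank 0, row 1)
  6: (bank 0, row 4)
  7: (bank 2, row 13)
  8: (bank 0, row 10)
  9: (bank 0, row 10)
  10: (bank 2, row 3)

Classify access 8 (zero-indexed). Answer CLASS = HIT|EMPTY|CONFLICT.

CLASS = CONFLICT

#0 (0,1) E
#1 (0,1) H  (was 1)
#2 (0,1) H  (was 1)
#3 (0,1) H  (was 1)
#4 (0,1) H  (was 1)
#5 (0,1) H  (was 1)
#6 (0,4) C  (was 1)
#7 (2,13) E
#8 (0,10) C  (was 4)
#9 (0,10) H  (was 10)
#10 (2,3) C  (was 13)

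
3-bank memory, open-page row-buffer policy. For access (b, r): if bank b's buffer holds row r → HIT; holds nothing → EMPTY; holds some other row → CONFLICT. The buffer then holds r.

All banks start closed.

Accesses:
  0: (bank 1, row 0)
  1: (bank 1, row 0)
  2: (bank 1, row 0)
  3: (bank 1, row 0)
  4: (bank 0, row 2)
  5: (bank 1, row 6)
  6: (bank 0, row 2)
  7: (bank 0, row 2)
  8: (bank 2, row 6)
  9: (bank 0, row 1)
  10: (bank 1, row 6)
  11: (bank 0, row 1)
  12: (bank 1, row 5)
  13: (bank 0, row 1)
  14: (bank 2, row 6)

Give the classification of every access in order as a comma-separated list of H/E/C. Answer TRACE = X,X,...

step 0: bank1 None->0 [EMPTY]
step 1: bank1 0->0 [HIT]
step 2: bank1 0->0 [HIT]
step 3: bank1 0->0 [HIT]
step 4: bank0 None->2 [EMPTY]
step 5: bank1 0->6 [CONFLICT]
step 6: bank0 2->2 [HIT]
step 7: bank0 2->2 [HIT]
step 8: bank2 None->6 [EMPTY]
step 9: bank0 2->1 [CONFLICT]
step 10: bank1 6->6 [HIT]
step 11: bank0 1->1 [HIT]
step 12: bank1 6->5 [CONFLICT]
step 13: bank0 1->1 [HIT]
step 14: bank2 6->6 [HIT]

TRACE = E,H,H,H,E,C,H,H,E,C,H,H,C,H,H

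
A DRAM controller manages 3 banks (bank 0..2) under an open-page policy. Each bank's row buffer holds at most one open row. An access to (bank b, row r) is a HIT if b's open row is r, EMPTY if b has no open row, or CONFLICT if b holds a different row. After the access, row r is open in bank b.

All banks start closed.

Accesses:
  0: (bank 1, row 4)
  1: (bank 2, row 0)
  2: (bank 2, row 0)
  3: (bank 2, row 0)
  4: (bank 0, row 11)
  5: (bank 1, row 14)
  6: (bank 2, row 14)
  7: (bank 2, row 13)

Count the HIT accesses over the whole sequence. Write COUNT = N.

COUNT = 2

0: bank 1 row 4 — prev None → EMPTY
1: bank 2 row 0 — prev None → EMPTY
2: bank 2 row 0 — prev 0 → HIT
3: bank 2 row 0 — prev 0 → HIT
4: bank 0 row 11 — prev None → EMPTY
5: bank 1 row 14 — prev 4 → CONFLICT
6: bank 2 row 14 — prev 0 → CONFLICT
7: bank 2 row 13 — prev 14 → CONFLICT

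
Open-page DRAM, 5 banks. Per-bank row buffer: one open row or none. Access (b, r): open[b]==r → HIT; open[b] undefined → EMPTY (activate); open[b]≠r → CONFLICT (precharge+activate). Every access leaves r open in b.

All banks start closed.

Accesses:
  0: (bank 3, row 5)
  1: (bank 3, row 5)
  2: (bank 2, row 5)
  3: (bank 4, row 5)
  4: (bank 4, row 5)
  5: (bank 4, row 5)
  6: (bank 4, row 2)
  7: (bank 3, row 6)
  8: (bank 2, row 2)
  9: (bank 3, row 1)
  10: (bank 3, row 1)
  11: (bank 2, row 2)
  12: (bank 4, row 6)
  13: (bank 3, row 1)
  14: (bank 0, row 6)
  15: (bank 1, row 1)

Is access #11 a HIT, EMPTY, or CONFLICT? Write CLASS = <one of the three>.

CLASS = HIT

step 0: bank3 None->5 [EMPTY]
step 1: bank3 5->5 [HIT]
step 2: bank2 None->5 [EMPTY]
step 3: bank4 None->5 [EMPTY]
step 4: bank4 5->5 [HIT]
step 5: bank4 5->5 [HIT]
step 6: bank4 5->2 [CONFLICT]
step 7: bank3 5->6 [CONFLICT]
step 8: bank2 5->2 [CONFLICT]
step 9: bank3 6->1 [CONFLICT]
step 10: bank3 1->1 [HIT]
step 11: bank2 2->2 [HIT]
step 12: bank4 2->6 [CONFLICT]
step 13: bank3 1->1 [HIT]
step 14: bank0 None->6 [EMPTY]
step 15: bank1 None->1 [EMPTY]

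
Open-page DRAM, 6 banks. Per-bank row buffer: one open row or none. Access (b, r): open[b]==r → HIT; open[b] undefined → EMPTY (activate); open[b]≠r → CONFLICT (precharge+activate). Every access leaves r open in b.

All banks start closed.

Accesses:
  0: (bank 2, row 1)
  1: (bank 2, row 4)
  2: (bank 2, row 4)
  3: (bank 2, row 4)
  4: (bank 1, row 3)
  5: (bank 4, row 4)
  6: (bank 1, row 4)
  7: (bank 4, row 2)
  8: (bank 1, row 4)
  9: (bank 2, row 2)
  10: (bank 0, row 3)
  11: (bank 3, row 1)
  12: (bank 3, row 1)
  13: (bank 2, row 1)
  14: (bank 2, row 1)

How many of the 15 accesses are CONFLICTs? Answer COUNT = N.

COUNT = 5

0: bank 2 row 1 — prev None → EMPTY
1: bank 2 row 4 — prev 1 → CONFLICT
2: bank 2 row 4 — prev 4 → HIT
3: bank 2 row 4 — prev 4 → HIT
4: bank 1 row 3 — prev None → EMPTY
5: bank 4 row 4 — prev None → EMPTY
6: bank 1 row 4 — prev 3 → CONFLICT
7: bank 4 row 2 — prev 4 → CONFLICT
8: bank 1 row 4 — prev 4 → HIT
9: bank 2 row 2 — prev 4 → CONFLICT
10: bank 0 row 3 — prev None → EMPTY
11: bank 3 row 1 — prev None → EMPTY
12: bank 3 row 1 — prev 1 → HIT
13: bank 2 row 1 — prev 2 → CONFLICT
14: bank 2 row 1 — prev 1 → HIT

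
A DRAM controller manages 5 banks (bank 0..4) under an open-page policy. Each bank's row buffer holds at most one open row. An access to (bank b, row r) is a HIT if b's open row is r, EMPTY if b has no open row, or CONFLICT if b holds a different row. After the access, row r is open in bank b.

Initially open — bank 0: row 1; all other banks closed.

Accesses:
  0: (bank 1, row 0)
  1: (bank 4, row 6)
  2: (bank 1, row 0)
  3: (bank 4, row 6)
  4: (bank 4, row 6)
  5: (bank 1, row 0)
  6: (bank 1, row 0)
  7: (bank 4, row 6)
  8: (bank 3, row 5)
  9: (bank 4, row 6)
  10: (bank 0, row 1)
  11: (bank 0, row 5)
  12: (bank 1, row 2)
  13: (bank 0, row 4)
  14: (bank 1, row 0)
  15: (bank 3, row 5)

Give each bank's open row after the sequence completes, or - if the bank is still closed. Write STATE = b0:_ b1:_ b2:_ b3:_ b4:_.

0: bank 1 row 0 — prev None → EMPTY
1: bank 4 row 6 — prev None → EMPTY
2: bank 1 row 0 — prev 0 → HIT
3: bank 4 row 6 — prev 6 → HIT
4: bank 4 row 6 — prev 6 → HIT
5: bank 1 row 0 — prev 0 → HIT
6: bank 1 row 0 — prev 0 → HIT
7: bank 4 row 6 — prev 6 → HIT
8: bank 3 row 5 — prev None → EMPTY
9: bank 4 row 6 — prev 6 → HIT
10: bank 0 row 1 — prev 1 → HIT
11: bank 0 row 5 — prev 1 → CONFLICT
12: bank 1 row 2 — prev 0 → CONFLICT
13: bank 0 row 4 — prev 5 → CONFLICT
14: bank 1 row 0 — prev 2 → CONFLICT
15: bank 3 row 5 — prev 5 → HIT

STATE = b0:4 b1:0 b2:- b3:5 b4:6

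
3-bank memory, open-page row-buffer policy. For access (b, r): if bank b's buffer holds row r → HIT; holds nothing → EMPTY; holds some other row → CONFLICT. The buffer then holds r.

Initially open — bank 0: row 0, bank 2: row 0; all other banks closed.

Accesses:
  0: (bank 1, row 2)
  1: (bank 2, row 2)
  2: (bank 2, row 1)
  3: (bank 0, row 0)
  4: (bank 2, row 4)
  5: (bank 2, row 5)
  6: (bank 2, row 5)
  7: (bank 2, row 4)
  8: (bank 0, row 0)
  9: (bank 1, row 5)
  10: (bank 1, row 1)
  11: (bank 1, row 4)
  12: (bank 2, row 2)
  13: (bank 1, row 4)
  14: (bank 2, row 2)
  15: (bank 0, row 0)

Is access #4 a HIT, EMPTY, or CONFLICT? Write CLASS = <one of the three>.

CLASS = CONFLICT

  [0] b1 r2: no row ⇒ E
  [1] b2 r2: had r0 ⇒ C
  [2] b2 r1: had r2 ⇒ C
  [3] b0 r0: had r0 ⇒ H
  [4] b2 r4: had r1 ⇒ C
  [5] b2 r5: had r4 ⇒ C
  [6] b2 r5: had r5 ⇒ H
  [7] b2 r4: had r5 ⇒ C
  [8] b0 r0: had r0 ⇒ H
  [9] b1 r5: had r2 ⇒ C
  [10] b1 r1: had r5 ⇒ C
  [11] b1 r4: had r1 ⇒ C
  [12] b2 r2: had r4 ⇒ C
  [13] b1 r4: had r4 ⇒ H
  [14] b2 r2: had r2 ⇒ H
  [15] b0 r0: had r0 ⇒ H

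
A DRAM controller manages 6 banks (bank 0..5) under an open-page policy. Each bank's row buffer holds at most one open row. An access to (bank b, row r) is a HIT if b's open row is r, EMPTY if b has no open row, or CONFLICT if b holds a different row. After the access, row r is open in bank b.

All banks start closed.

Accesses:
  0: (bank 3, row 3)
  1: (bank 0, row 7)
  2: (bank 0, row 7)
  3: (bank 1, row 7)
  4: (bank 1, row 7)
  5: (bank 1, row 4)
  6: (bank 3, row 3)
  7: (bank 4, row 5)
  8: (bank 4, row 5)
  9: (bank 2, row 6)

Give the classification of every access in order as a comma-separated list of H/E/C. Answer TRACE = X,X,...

TRACE = E,E,H,E,H,C,H,E,H,E

  [0] b3 r3: no row ⇒ E
  [1] b0 r7: no row ⇒ E
  [2] b0 r7: had r7 ⇒ H
  [3] b1 r7: no row ⇒ E
  [4] b1 r7: had r7 ⇒ H
  [5] b1 r4: had r7 ⇒ C
  [6] b3 r3: had r3 ⇒ H
  [7] b4 r5: no row ⇒ E
  [8] b4 r5: had r5 ⇒ H
  [9] b2 r6: no row ⇒ E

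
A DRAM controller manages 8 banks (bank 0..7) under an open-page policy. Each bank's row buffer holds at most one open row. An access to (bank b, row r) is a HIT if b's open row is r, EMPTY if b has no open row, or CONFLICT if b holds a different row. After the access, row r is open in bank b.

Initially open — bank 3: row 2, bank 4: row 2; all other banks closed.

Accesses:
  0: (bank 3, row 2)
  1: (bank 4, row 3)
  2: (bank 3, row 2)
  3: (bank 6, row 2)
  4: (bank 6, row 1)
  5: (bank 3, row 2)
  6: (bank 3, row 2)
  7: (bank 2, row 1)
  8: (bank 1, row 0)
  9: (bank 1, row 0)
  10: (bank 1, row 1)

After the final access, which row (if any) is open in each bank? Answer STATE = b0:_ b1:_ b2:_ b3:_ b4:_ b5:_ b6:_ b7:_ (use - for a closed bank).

STATE = b0:- b1:1 b2:1 b3:2 b4:3 b5:- b6:1 b7:-

  [0] b3 r2: had r2 ⇒ H
  [1] b4 r3: had r2 ⇒ C
  [2] b3 r2: had r2 ⇒ H
  [3] b6 r2: no row ⇒ E
  [4] b6 r1: had r2 ⇒ C
  [5] b3 r2: had r2 ⇒ H
  [6] b3 r2: had r2 ⇒ H
  [7] b2 r1: no row ⇒ E
  [8] b1 r0: no row ⇒ E
  [9] b1 r0: had r0 ⇒ H
  [10] b1 r1: had r0 ⇒ C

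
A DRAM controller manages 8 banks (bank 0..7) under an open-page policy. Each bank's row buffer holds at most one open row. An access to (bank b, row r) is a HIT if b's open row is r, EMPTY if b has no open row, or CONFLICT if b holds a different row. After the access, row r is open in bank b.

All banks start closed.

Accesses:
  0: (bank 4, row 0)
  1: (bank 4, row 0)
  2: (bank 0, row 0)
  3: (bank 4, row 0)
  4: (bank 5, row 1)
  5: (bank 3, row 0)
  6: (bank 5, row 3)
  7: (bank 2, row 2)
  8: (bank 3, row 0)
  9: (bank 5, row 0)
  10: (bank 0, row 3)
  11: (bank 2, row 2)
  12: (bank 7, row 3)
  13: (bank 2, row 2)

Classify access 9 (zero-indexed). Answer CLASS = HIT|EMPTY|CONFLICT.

CLASS = CONFLICT

step 0: bank4 None->0 [EMPTY]
step 1: bank4 0->0 [HIT]
step 2: bank0 None->0 [EMPTY]
step 3: bank4 0->0 [HIT]
step 4: bank5 None->1 [EMPTY]
step 5: bank3 None->0 [EMPTY]
step 6: bank5 1->3 [CONFLICT]
step 7: bank2 None->2 [EMPTY]
step 8: bank3 0->0 [HIT]
step 9: bank5 3->0 [CONFLICT]
step 10: bank0 0->3 [CONFLICT]
step 11: bank2 2->2 [HIT]
step 12: bank7 None->3 [EMPTY]
step 13: bank2 2->2 [HIT]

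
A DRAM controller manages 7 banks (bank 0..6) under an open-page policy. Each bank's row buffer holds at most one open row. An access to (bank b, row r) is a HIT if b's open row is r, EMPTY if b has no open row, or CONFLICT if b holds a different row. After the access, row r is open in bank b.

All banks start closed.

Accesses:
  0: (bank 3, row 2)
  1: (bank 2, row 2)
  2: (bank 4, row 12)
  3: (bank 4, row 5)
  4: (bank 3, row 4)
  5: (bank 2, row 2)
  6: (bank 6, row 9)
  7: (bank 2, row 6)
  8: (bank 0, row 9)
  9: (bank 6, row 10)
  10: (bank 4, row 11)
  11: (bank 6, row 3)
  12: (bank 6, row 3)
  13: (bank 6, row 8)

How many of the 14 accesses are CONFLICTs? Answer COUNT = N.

COUNT = 7

step 0: bank3 None->2 [EMPTY]
step 1: bank2 None->2 [EMPTY]
step 2: bank4 None->12 [EMPTY]
step 3: bank4 12->5 [CONFLICT]
step 4: bank3 2->4 [CONFLICT]
step 5: bank2 2->2 [HIT]
step 6: bank6 None->9 [EMPTY]
step 7: bank2 2->6 [CONFLICT]
step 8: bank0 None->9 [EMPTY]
step 9: bank6 9->10 [CONFLICT]
step 10: bank4 5->11 [CONFLICT]
step 11: bank6 10->3 [CONFLICT]
step 12: bank6 3->3 [HIT]
step 13: bank6 3->8 [CONFLICT]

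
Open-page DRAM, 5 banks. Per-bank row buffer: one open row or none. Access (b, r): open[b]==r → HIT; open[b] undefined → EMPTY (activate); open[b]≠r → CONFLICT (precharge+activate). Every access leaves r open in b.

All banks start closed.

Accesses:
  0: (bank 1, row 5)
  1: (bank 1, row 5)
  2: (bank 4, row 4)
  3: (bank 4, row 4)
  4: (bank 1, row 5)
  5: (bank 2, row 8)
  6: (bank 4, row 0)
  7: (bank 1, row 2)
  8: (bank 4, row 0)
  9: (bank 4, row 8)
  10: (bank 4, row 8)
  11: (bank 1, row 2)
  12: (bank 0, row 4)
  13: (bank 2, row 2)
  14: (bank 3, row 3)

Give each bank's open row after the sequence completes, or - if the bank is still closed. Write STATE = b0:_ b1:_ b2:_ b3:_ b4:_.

#0 (1,5) E
#1 (1,5) H  (was 5)
#2 (4,4) E
#3 (4,4) H  (was 4)
#4 (1,5) H  (was 5)
#5 (2,8) E
#6 (4,0) C  (was 4)
#7 (1,2) C  (was 5)
#8 (4,0) H  (was 0)
#9 (4,8) C  (was 0)
#10 (4,8) H  (was 8)
#11 (1,2) H  (was 2)
#12 (0,4) E
#13 (2,2) C  (was 8)
#14 (3,3) E

STATE = b0:4 b1:2 b2:2 b3:3 b4:8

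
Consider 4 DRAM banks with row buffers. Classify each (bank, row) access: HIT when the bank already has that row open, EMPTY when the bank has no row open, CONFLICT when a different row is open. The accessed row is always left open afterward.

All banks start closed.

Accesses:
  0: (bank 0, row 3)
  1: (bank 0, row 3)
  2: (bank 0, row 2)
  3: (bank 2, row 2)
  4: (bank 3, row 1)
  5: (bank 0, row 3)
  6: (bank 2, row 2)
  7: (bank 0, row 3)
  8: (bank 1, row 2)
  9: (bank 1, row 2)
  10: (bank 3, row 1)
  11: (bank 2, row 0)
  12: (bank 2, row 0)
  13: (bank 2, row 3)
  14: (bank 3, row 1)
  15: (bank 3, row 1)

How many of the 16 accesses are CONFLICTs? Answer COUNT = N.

COUNT = 4

  [0] b0 r3: no row ⇒ E
  [1] b0 r3: had r3 ⇒ H
  [2] b0 r2: had r3 ⇒ C
  [3] b2 r2: no row ⇒ E
  [4] b3 r1: no row ⇒ E
  [5] b0 r3: had r2 ⇒ C
  [6] b2 r2: had r2 ⇒ H
  [7] b0 r3: had r3 ⇒ H
  [8] b1 r2: no row ⇒ E
  [9] b1 r2: had r2 ⇒ H
  [10] b3 r1: had r1 ⇒ H
  [11] b2 r0: had r2 ⇒ C
  [12] b2 r0: had r0 ⇒ H
  [13] b2 r3: had r0 ⇒ C
  [14] b3 r1: had r1 ⇒ H
  [15] b3 r1: had r1 ⇒ H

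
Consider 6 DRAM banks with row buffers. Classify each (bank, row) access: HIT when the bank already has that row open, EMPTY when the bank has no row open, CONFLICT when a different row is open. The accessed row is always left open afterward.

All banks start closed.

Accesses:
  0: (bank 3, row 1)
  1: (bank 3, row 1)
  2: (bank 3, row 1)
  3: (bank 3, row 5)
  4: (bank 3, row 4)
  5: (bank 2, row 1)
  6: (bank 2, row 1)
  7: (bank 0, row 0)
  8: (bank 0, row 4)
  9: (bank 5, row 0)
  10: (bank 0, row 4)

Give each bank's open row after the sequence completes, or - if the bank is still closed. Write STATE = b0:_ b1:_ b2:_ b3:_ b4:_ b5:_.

STATE = b0:4 b1:- b2:1 b3:4 b4:- b5:0

step 0: bank3 None->1 [EMPTY]
step 1: bank3 1->1 [HIT]
step 2: bank3 1->1 [HIT]
step 3: bank3 1->5 [CONFLICT]
step 4: bank3 5->4 [CONFLICT]
step 5: bank2 None->1 [EMPTY]
step 6: bank2 1->1 [HIT]
step 7: bank0 None->0 [EMPTY]
step 8: bank0 0->4 [CONFLICT]
step 9: bank5 None->0 [EMPTY]
step 10: bank0 4->4 [HIT]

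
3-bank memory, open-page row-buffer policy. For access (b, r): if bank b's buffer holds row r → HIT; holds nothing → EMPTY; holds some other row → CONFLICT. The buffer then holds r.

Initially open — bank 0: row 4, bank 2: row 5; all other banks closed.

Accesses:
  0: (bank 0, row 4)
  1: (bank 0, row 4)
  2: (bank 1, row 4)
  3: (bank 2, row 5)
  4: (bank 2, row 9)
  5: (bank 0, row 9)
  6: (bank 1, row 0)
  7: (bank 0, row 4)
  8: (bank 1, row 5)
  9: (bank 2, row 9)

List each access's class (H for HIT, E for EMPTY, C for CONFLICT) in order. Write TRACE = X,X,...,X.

TRACE = H,H,E,H,C,C,C,C,C,H

0: bank 0 row 4 — prev 4 → HIT
1: bank 0 row 4 — prev 4 → HIT
2: bank 1 row 4 — prev None → EMPTY
3: bank 2 row 5 — prev 5 → HIT
4: bank 2 row 9 — prev 5 → CONFLICT
5: bank 0 row 9 — prev 4 → CONFLICT
6: bank 1 row 0 — prev 4 → CONFLICT
7: bank 0 row 4 — prev 9 → CONFLICT
8: bank 1 row 5 — prev 0 → CONFLICT
9: bank 2 row 9 — prev 9 → HIT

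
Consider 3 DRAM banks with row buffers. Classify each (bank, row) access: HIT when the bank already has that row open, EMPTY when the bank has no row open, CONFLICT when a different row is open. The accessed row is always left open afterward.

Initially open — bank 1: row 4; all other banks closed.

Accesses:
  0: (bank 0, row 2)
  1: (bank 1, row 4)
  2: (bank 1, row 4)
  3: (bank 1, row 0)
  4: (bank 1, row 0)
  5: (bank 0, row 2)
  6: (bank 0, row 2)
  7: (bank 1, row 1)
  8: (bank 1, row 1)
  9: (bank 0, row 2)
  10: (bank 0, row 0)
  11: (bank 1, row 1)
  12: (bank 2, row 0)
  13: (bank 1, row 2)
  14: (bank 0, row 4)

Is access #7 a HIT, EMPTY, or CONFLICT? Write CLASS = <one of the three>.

  [0] b0 r2: no row ⇒ E
  [1] b1 r4: had r4 ⇒ H
  [2] b1 r4: had r4 ⇒ H
  [3] b1 r0: had r4 ⇒ C
  [4] b1 r0: had r0 ⇒ H
  [5] b0 r2: had r2 ⇒ H
  [6] b0 r2: had r2 ⇒ H
  [7] b1 r1: had r0 ⇒ C
  [8] b1 r1: had r1 ⇒ H
  [9] b0 r2: had r2 ⇒ H
  [10] b0 r0: had r2 ⇒ C
  [11] b1 r1: had r1 ⇒ H
  [12] b2 r0: no row ⇒ E
  [13] b1 r2: had r1 ⇒ C
  [14] b0 r4: had r0 ⇒ C

CLASS = CONFLICT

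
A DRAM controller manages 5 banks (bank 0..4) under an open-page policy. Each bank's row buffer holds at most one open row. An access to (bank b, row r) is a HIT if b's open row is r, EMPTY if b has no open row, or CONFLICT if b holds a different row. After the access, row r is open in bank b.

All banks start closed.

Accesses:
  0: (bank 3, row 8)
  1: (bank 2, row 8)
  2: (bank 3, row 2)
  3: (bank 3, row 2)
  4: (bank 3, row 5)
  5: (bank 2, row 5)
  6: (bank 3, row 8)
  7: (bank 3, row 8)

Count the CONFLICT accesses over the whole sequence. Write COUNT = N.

COUNT = 4

0: bank 3 row 8 — prev None → EMPTY
1: bank 2 row 8 — prev None → EMPTY
2: bank 3 row 2 — prev 8 → CONFLICT
3: bank 3 row 2 — prev 2 → HIT
4: bank 3 row 5 — prev 2 → CONFLICT
5: bank 2 row 5 — prev 8 → CONFLICT
6: bank 3 row 8 — prev 5 → CONFLICT
7: bank 3 row 8 — prev 8 → HIT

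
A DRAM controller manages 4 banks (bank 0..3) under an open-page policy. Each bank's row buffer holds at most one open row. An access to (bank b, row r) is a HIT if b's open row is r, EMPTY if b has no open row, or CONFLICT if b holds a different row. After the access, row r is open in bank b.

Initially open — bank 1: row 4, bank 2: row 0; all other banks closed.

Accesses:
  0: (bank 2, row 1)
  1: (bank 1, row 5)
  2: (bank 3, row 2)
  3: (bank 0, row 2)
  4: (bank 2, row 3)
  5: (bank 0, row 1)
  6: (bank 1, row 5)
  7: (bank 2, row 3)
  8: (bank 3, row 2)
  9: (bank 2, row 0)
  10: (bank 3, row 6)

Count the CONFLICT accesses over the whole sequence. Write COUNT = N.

0: bank 2 row 1 — prev 0 → CONFLICT
1: bank 1 row 5 — prev 4 → CONFLICT
2: bank 3 row 2 — prev None → EMPTY
3: bank 0 row 2 — prev None → EMPTY
4: bank 2 row 3 — prev 1 → CONFLICT
5: bank 0 row 1 — prev 2 → CONFLICT
6: bank 1 row 5 — prev 5 → HIT
7: bank 2 row 3 — prev 3 → HIT
8: bank 3 row 2 — prev 2 → HIT
9: bank 2 row 0 — prev 3 → CONFLICT
10: bank 3 row 6 — prev 2 → CONFLICT

COUNT = 6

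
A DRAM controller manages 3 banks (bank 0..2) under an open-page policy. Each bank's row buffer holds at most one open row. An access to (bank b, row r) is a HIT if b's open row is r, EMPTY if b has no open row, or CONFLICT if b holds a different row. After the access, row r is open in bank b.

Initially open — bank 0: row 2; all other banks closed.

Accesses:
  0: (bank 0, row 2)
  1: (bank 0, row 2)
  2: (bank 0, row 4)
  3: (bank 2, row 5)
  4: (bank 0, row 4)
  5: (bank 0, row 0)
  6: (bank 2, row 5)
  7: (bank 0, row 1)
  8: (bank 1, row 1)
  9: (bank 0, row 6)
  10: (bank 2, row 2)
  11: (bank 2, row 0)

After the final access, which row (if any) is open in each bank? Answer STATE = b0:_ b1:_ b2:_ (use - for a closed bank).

step 0: bank0 2->2 [HIT]
step 1: bank0 2->2 [HIT]
step 2: bank0 2->4 [CONFLICT]
step 3: bank2 None->5 [EMPTY]
step 4: bank0 4->4 [HIT]
step 5: bank0 4->0 [CONFLICT]
step 6: bank2 5->5 [HIT]
step 7: bank0 0->1 [CONFLICT]
step 8: bank1 None->1 [EMPTY]
step 9: bank0 1->6 [CONFLICT]
step 10: bank2 5->2 [CONFLICT]
step 11: bank2 2->0 [CONFLICT]

STATE = b0:6 b1:1 b2:0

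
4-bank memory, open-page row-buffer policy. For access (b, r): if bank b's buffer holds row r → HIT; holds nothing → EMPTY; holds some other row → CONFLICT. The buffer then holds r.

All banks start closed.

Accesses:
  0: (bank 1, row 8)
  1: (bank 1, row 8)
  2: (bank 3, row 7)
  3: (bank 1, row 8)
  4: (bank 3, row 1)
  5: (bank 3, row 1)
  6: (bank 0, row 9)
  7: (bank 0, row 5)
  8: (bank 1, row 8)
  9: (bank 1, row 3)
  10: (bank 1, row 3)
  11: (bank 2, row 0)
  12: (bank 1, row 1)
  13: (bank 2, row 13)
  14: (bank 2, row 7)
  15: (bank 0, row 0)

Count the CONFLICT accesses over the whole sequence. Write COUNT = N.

COUNT = 7

step 0: bank1 None->8 [EMPTY]
step 1: bank1 8->8 [HIT]
step 2: bank3 None->7 [EMPTY]
step 3: bank1 8->8 [HIT]
step 4: bank3 7->1 [CONFLICT]
step 5: bank3 1->1 [HIT]
step 6: bank0 None->9 [EMPTY]
step 7: bank0 9->5 [CONFLICT]
step 8: bank1 8->8 [HIT]
step 9: bank1 8->3 [CONFLICT]
step 10: bank1 3->3 [HIT]
step 11: bank2 None->0 [EMPTY]
step 12: bank1 3->1 [CONFLICT]
step 13: bank2 0->13 [CONFLICT]
step 14: bank2 13->7 [CONFLICT]
step 15: bank0 5->0 [CONFLICT]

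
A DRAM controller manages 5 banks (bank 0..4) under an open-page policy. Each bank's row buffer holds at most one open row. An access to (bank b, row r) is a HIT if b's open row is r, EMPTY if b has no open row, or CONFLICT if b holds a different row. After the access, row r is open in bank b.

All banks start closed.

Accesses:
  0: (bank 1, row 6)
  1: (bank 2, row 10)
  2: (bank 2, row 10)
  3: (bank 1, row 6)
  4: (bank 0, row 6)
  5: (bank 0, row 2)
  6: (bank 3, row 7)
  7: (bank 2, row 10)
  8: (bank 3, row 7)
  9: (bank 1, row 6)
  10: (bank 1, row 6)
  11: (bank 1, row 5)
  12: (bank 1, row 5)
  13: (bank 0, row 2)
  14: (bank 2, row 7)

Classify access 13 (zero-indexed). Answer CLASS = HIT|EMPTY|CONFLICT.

step 0: bank1 None->6 [EMPTY]
step 1: bank2 None->10 [EMPTY]
step 2: bank2 10->10 [HIT]
step 3: bank1 6->6 [HIT]
step 4: bank0 None->6 [EMPTY]
step 5: bank0 6->2 [CONFLICT]
step 6: bank3 None->7 [EMPTY]
step 7: bank2 10->10 [HIT]
step 8: bank3 7->7 [HIT]
step 9: bank1 6->6 [HIT]
step 10: bank1 6->6 [HIT]
step 11: bank1 6->5 [CONFLICT]
step 12: bank1 5->5 [HIT]
step 13: bank0 2->2 [HIT]
step 14: bank2 10->7 [CONFLICT]

CLASS = HIT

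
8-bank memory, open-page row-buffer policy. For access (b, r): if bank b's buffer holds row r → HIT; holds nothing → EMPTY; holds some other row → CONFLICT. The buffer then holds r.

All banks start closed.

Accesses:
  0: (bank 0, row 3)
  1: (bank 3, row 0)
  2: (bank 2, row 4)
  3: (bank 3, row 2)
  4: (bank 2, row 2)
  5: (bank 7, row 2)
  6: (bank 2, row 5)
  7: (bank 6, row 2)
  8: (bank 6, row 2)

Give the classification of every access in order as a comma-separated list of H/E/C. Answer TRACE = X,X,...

TRACE = E,E,E,C,C,E,C,E,H

0: bank 0 row 3 — prev None → EMPTY
1: bank 3 row 0 — prev None → EMPTY
2: bank 2 row 4 — prev None → EMPTY
3: bank 3 row 2 — prev 0 → CONFLICT
4: bank 2 row 2 — prev 4 → CONFLICT
5: bank 7 row 2 — prev None → EMPTY
6: bank 2 row 5 — prev 2 → CONFLICT
7: bank 6 row 2 — prev None → EMPTY
8: bank 6 row 2 — prev 2 → HIT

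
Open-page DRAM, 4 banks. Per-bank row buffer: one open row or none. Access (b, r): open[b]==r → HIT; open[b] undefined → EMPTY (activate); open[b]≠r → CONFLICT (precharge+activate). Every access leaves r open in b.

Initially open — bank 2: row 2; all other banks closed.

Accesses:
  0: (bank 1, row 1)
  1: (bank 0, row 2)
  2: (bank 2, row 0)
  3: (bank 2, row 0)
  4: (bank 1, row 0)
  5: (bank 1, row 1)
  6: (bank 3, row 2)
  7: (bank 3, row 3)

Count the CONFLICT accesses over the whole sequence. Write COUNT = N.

COUNT = 4

0: bank 1 row 1 — prev None → EMPTY
1: bank 0 row 2 — prev None → EMPTY
2: bank 2 row 0 — prev 2 → CONFLICT
3: bank 2 row 0 — prev 0 → HIT
4: bank 1 row 0 — prev 1 → CONFLICT
5: bank 1 row 1 — prev 0 → CONFLICT
6: bank 3 row 2 — prev None → EMPTY
7: bank 3 row 3 — prev 2 → CONFLICT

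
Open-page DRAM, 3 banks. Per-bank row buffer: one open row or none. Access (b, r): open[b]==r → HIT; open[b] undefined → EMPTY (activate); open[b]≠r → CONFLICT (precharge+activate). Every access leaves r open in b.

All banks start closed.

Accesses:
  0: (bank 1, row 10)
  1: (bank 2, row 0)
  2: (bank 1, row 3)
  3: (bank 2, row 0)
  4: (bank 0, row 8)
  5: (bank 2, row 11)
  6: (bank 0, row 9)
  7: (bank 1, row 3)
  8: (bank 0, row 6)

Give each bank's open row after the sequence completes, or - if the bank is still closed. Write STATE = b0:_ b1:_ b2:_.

  [0] b1 r10: no row ⇒ E
  [1] b2 r0: no row ⇒ E
  [2] b1 r3: had r10 ⇒ C
  [3] b2 r0: had r0 ⇒ H
  [4] b0 r8: no row ⇒ E
  [5] b2 r11: had r0 ⇒ C
  [6] b0 r9: had r8 ⇒ C
  [7] b1 r3: had r3 ⇒ H
  [8] b0 r6: had r9 ⇒ C

STATE = b0:6 b1:3 b2:11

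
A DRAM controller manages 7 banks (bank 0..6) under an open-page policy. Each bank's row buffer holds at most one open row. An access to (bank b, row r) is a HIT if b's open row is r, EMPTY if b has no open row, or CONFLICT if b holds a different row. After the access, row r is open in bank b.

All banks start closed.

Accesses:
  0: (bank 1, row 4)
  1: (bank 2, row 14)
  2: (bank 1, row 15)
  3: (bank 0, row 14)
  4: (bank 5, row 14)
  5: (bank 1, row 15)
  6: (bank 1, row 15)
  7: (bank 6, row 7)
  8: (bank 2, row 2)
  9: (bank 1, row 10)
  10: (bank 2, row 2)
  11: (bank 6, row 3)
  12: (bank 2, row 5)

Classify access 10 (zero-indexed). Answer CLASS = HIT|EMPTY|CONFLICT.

0: bank 1 row 4 — prev None → EMPTY
1: bank 2 row 14 — prev None → EMPTY
2: bank 1 row 15 — prev 4 → CONFLICT
3: bank 0 row 14 — prev None → EMPTY
4: bank 5 row 14 — prev None → EMPTY
5: bank 1 row 15 — prev 15 → HIT
6: bank 1 row 15 — prev 15 → HIT
7: bank 6 row 7 — prev None → EMPTY
8: bank 2 row 2 — prev 14 → CONFLICT
9: bank 1 row 10 — prev 15 → CONFLICT
10: bank 2 row 2 — prev 2 → HIT
11: bank 6 row 3 — prev 7 → CONFLICT
12: bank 2 row 5 — prev 2 → CONFLICT

CLASS = HIT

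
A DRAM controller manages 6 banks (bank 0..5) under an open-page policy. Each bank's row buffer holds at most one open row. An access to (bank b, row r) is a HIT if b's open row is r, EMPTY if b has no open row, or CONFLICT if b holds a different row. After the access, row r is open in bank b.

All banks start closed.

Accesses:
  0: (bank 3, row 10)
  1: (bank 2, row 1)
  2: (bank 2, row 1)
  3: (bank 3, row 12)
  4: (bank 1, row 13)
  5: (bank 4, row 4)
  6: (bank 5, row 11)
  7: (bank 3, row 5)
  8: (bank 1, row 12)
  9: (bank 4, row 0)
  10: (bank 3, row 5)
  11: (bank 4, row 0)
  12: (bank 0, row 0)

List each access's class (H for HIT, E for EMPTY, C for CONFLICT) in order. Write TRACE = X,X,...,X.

step 0: bank3 None->10 [EMPTY]
step 1: bank2 None->1 [EMPTY]
step 2: bank2 1->1 [HIT]
step 3: bank3 10->12 [CONFLICT]
step 4: bank1 None->13 [EMPTY]
step 5: bank4 None->4 [EMPTY]
step 6: bank5 None->11 [EMPTY]
step 7: bank3 12->5 [CONFLICT]
step 8: bank1 13->12 [CONFLICT]
step 9: bank4 4->0 [CONFLICT]
step 10: bank3 5->5 [HIT]
step 11: bank4 0->0 [HIT]
step 12: bank0 None->0 [EMPTY]

TRACE = E,E,H,C,E,E,E,C,C,C,H,H,E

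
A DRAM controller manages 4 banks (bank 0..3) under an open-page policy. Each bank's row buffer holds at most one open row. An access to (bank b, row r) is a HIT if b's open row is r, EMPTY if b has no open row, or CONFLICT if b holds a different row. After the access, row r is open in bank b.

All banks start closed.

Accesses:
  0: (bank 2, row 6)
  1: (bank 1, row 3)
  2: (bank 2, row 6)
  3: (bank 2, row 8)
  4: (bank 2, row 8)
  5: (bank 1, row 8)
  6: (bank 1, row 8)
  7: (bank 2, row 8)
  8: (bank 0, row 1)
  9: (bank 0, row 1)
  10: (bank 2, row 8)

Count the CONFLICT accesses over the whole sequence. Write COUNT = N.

0: bank 2 row 6 — prev None → EMPTY
1: bank 1 row 3 — prev None → EMPTY
2: bank 2 row 6 — prev 6 → HIT
3: bank 2 row 8 — prev 6 → CONFLICT
4: bank 2 row 8 — prev 8 → HIT
5: bank 1 row 8 — prev 3 → CONFLICT
6: bank 1 row 8 — prev 8 → HIT
7: bank 2 row 8 — prev 8 → HIT
8: bank 0 row 1 — prev None → EMPTY
9: bank 0 row 1 — prev 1 → HIT
10: bank 2 row 8 — prev 8 → HIT

COUNT = 2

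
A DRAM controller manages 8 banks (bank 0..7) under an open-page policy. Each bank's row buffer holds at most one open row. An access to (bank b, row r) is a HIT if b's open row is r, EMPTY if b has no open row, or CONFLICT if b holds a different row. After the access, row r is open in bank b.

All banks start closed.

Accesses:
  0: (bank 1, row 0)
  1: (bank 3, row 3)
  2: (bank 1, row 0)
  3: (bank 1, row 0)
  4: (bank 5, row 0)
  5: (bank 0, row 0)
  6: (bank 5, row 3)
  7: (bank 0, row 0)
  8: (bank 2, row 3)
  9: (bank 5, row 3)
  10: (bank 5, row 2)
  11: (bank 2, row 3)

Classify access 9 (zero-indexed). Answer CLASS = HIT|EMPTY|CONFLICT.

step 0: bank1 None->0 [EMPTY]
step 1: bank3 None->3 [EMPTY]
step 2: bank1 0->0 [HIT]
step 3: bank1 0->0 [HIT]
step 4: bank5 None->0 [EMPTY]
step 5: bank0 None->0 [EMPTY]
step 6: bank5 0->3 [CONFLICT]
step 7: bank0 0->0 [HIT]
step 8: bank2 None->3 [EMPTY]
step 9: bank5 3->3 [HIT]
step 10: bank5 3->2 [CONFLICT]
step 11: bank2 3->3 [HIT]

CLASS = HIT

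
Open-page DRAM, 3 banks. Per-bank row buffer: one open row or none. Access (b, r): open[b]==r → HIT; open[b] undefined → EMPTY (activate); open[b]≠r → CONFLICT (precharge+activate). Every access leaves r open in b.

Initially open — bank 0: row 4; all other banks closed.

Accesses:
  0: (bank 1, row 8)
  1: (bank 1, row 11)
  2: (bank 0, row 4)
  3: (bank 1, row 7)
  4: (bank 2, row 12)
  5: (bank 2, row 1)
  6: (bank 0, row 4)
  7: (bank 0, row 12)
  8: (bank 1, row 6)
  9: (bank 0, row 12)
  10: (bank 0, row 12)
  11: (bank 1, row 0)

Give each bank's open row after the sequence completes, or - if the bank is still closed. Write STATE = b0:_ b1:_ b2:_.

STATE = b0:12 b1:0 b2:1

step 0: bank1 None->8 [EMPTY]
step 1: bank1 8->11 [CONFLICT]
step 2: bank0 4->4 [HIT]
step 3: bank1 11->7 [CONFLICT]
step 4: bank2 None->12 [EMPTY]
step 5: bank2 12->1 [CONFLICT]
step 6: bank0 4->4 [HIT]
step 7: bank0 4->12 [CONFLICT]
step 8: bank1 7->6 [CONFLICT]
step 9: bank0 12->12 [HIT]
step 10: bank0 12->12 [HIT]
step 11: bank1 6->0 [CONFLICT]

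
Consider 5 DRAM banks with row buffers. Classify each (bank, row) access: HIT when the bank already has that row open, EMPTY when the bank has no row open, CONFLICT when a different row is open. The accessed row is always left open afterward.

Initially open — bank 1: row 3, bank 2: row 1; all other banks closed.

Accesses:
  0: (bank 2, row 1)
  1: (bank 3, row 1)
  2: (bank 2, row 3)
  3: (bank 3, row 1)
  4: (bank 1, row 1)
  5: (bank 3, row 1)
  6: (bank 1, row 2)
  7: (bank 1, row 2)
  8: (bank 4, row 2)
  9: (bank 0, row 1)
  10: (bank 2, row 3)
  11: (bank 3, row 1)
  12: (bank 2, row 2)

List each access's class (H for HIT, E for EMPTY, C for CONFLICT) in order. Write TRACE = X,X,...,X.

step 0: bank2 1->1 [HIT]
step 1: bank3 None->1 [EMPTY]
step 2: bank2 1->3 [CONFLICT]
step 3: bank3 1->1 [HIT]
step 4: bank1 3->1 [CONFLICT]
step 5: bank3 1->1 [HIT]
step 6: bank1 1->2 [CONFLICT]
step 7: bank1 2->2 [HIT]
step 8: bank4 None->2 [EMPTY]
step 9: bank0 None->1 [EMPTY]
step 10: bank2 3->3 [HIT]
step 11: bank3 1->1 [HIT]
step 12: bank2 3->2 [CONFLICT]

TRACE = H,E,C,H,C,H,C,H,E,E,H,H,C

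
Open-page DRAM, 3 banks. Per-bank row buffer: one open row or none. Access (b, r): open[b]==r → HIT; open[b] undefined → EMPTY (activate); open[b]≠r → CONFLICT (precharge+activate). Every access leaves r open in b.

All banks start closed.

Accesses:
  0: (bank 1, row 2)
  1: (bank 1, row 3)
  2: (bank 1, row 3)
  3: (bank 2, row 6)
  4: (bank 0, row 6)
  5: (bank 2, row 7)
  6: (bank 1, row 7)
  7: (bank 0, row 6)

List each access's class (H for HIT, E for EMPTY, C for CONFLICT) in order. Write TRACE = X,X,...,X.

0: bank 1 row 2 — prev None → EMPTY
1: bank 1 row 3 — prev 2 → CONFLICT
2: bank 1 row 3 — prev 3 → HIT
3: bank 2 row 6 — prev None → EMPTY
4: bank 0 row 6 — prev None → EMPTY
5: bank 2 row 7 — prev 6 → CONFLICT
6: bank 1 row 7 — prev 3 → CONFLICT
7: bank 0 row 6 — prev 6 → HIT

TRACE = E,C,H,E,E,C,C,H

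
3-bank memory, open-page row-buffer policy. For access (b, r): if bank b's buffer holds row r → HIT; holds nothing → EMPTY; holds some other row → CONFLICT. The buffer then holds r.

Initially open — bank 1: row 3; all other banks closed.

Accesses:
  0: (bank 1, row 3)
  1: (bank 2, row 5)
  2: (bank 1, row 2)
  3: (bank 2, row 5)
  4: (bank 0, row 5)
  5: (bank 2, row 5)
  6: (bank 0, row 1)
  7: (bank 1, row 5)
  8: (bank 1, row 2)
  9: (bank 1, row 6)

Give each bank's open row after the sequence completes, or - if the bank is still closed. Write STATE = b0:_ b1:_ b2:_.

0: bank 1 row 3 — prev 3 → HIT
1: bank 2 row 5 — prev None → EMPTY
2: bank 1 row 2 — prev 3 → CONFLICT
3: bank 2 row 5 — prev 5 → HIT
4: bank 0 row 5 — prev None → EMPTY
5: bank 2 row 5 — prev 5 → HIT
6: bank 0 row 1 — prev 5 → CONFLICT
7: bank 1 row 5 — prev 2 → CONFLICT
8: bank 1 row 2 — prev 5 → CONFLICT
9: bank 1 row 6 — prev 2 → CONFLICT

STATE = b0:1 b1:6 b2:5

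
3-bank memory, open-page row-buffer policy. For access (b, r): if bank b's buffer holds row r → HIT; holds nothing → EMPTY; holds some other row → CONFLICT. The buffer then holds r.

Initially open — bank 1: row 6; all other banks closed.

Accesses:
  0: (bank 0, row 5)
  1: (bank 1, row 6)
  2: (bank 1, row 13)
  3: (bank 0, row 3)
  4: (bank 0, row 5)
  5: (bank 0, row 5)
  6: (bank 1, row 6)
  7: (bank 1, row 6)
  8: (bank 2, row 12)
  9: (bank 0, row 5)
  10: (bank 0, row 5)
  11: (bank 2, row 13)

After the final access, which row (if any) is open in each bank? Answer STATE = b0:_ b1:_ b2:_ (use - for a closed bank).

STATE = b0:5 b1:6 b2:13

#0 (0,5) E
#1 (1,6) H  (was 6)
#2 (1,13) C  (was 6)
#3 (0,3) C  (was 5)
#4 (0,5) C  (was 3)
#5 (0,5) H  (was 5)
#6 (1,6) C  (was 13)
#7 (1,6) H  (was 6)
#8 (2,12) E
#9 (0,5) H  (was 5)
#10 (0,5) H  (was 5)
#11 (2,13) C  (was 12)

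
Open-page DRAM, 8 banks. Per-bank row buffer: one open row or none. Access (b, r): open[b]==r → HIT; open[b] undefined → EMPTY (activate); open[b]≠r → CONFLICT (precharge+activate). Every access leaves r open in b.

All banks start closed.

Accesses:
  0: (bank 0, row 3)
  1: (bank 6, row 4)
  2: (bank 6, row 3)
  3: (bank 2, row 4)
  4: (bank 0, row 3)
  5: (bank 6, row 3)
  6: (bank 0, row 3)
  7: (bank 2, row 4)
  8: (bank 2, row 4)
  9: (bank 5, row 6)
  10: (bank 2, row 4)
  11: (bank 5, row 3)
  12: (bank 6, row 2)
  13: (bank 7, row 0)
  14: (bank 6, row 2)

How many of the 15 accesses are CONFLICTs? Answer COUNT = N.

COUNT = 3

step 0: bank0 None->3 [EMPTY]
step 1: bank6 None->4 [EMPTY]
step 2: bank6 4->3 [CONFLICT]
step 3: bank2 None->4 [EMPTY]
step 4: bank0 3->3 [HIT]
step 5: bank6 3->3 [HIT]
step 6: bank0 3->3 [HIT]
step 7: bank2 4->4 [HIT]
step 8: bank2 4->4 [HIT]
step 9: bank5 None->6 [EMPTY]
step 10: bank2 4->4 [HIT]
step 11: bank5 6->3 [CONFLICT]
step 12: bank6 3->2 [CONFLICT]
step 13: bank7 None->0 [EMPTY]
step 14: bank6 2->2 [HIT]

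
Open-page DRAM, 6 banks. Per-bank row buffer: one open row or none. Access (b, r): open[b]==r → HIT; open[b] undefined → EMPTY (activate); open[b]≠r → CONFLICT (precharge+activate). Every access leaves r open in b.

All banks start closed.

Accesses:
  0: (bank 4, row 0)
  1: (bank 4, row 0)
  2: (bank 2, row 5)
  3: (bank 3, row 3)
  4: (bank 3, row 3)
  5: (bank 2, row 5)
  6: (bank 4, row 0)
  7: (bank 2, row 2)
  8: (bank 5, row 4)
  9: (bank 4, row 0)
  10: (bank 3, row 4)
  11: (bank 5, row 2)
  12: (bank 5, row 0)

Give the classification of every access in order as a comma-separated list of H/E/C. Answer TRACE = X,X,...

  [0] b4 r0: no row ⇒ E
  [1] b4 r0: had r0 ⇒ H
  [2] b2 r5: no row ⇒ E
  [3] b3 r3: no row ⇒ E
  [4] b3 r3: had r3 ⇒ H
  [5] b2 r5: had r5 ⇒ H
  [6] b4 r0: had r0 ⇒ H
  [7] b2 r2: had r5 ⇒ C
  [8] b5 r4: no row ⇒ E
  [9] b4 r0: had r0 ⇒ H
  [10] b3 r4: had r3 ⇒ C
  [11] b5 r2: had r4 ⇒ C
  [12] b5 r0: had r2 ⇒ C

TRACE = E,H,E,E,H,H,H,C,E,H,C,C,C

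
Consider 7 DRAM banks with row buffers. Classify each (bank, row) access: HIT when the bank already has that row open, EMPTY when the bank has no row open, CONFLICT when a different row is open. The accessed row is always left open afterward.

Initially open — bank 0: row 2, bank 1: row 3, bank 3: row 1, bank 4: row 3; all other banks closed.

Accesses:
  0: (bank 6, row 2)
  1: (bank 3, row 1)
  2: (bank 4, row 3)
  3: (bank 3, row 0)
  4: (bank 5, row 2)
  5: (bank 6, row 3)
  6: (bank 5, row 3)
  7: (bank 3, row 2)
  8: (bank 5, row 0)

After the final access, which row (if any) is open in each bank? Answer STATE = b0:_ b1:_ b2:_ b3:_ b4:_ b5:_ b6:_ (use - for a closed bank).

  [0] b6 r2: no row ⇒ E
  [1] b3 r1: had r1 ⇒ H
  [2] b4 r3: had r3 ⇒ H
  [3] b3 r0: had r1 ⇒ C
  [4] b5 r2: no row ⇒ E
  [5] b6 r3: had r2 ⇒ C
  [6] b5 r3: had r2 ⇒ C
  [7] b3 r2: had r0 ⇒ C
  [8] b5 r0: had r3 ⇒ C

STATE = b0:2 b1:3 b2:- b3:2 b4:3 b5:0 b6:3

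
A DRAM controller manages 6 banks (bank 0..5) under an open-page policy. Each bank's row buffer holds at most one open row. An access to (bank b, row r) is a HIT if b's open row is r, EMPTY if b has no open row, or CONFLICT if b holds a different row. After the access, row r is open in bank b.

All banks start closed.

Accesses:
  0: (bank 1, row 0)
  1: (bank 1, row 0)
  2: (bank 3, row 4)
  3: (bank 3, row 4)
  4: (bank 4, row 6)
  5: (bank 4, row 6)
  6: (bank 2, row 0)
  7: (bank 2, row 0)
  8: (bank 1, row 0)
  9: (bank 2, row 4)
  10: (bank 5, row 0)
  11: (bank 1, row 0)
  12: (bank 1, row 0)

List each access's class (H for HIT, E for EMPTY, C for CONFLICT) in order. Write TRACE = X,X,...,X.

TRACE = E,H,E,H,E,H,E,H,H,C,E,H,H

0: bank 1 row 0 — prev None → EMPTY
1: bank 1 row 0 — prev 0 → HIT
2: bank 3 row 4 — prev None → EMPTY
3: bank 3 row 4 — prev 4 → HIT
4: bank 4 row 6 — prev None → EMPTY
5: bank 4 row 6 — prev 6 → HIT
6: bank 2 row 0 — prev None → EMPTY
7: bank 2 row 0 — prev 0 → HIT
8: bank 1 row 0 — prev 0 → HIT
9: bank 2 row 4 — prev 0 → CONFLICT
10: bank 5 row 0 — prev None → EMPTY
11: bank 1 row 0 — prev 0 → HIT
12: bank 1 row 0 — prev 0 → HIT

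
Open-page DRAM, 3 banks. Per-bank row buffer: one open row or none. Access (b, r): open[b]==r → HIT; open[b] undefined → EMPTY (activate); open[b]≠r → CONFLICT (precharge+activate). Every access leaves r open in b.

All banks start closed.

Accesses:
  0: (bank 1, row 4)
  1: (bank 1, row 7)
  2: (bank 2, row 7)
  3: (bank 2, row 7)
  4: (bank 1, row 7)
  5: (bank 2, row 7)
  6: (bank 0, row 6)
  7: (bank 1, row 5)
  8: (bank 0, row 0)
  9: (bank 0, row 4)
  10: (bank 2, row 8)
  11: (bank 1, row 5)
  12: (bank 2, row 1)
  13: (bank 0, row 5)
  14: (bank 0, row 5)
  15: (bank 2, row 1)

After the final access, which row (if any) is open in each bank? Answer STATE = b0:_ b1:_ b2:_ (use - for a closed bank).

STATE = b0:5 b1:5 b2:1

  [0] b1 r4: no row ⇒ E
  [1] b1 r7: had r4 ⇒ C
  [2] b2 r7: no row ⇒ E
  [3] b2 r7: had r7 ⇒ H
  [4] b1 r7: had r7 ⇒ H
  [5] b2 r7: had r7 ⇒ H
  [6] b0 r6: no row ⇒ E
  [7] b1 r5: had r7 ⇒ C
  [8] b0 r0: had r6 ⇒ C
  [9] b0 r4: had r0 ⇒ C
  [10] b2 r8: had r7 ⇒ C
  [11] b1 r5: had r5 ⇒ H
  [12] b2 r1: had r8 ⇒ C
  [13] b0 r5: had r4 ⇒ C
  [14] b0 r5: had r5 ⇒ H
  [15] b2 r1: had r1 ⇒ H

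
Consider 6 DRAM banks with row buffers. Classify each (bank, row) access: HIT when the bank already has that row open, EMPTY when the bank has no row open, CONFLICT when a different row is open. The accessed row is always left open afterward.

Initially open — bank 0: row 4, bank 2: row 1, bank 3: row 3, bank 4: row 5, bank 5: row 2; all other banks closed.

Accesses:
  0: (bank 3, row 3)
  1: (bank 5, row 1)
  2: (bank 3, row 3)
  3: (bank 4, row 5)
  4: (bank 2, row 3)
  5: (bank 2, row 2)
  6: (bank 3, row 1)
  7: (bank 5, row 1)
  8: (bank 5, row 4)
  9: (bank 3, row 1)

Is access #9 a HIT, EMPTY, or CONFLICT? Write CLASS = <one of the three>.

CLASS = HIT

#0 (3,3) H  (was 3)
#1 (5,1) C  (was 2)
#2 (3,3) H  (was 3)
#3 (4,5) H  (was 5)
#4 (2,3) C  (was 1)
#5 (2,2) C  (was 3)
#6 (3,1) C  (was 3)
#7 (5,1) H  (was 1)
#8 (5,4) C  (was 1)
#9 (3,1) H  (was 1)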